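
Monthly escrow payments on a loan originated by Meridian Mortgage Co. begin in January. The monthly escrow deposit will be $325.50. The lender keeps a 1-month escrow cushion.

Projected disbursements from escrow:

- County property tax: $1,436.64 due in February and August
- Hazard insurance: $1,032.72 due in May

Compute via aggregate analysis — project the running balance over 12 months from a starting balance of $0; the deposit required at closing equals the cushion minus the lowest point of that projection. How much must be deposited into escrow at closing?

$1,627.50

Cushion = 1 × $325.50 = $325.50
Trial balance (start $0, +$325.50 each month, − disbursements):
  Jan: +$325.50 → $325.50
  Feb: +$325.50 − $1,436.64 → -$785.64
  Mar: +$325.50 → -$460.14
  Apr: +$325.50 → -$134.64
  May: +$325.50 − $1,032.72 → -$841.86
  Jun: +$325.50 → -$516.36
  Jul: +$325.50 → -$190.86
  Aug: +$325.50 − $1,436.64 → -$1,302.00
  Sep: +$325.50 → -$976.50
  Oct: +$325.50 → -$651.00
  Nov: +$325.50 → -$325.50
  Dec: +$325.50 → $0.00
Lowest trial balance = -$1,302.00 (Aug)
Initial deposit = cushion − low point = $325.50 − (-$1,302.00) = $1,627.50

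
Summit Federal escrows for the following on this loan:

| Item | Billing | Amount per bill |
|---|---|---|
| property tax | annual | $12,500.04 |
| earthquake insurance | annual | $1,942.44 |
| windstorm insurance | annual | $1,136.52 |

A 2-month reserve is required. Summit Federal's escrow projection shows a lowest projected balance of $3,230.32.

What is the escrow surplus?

$633.82

Property tax — $12,500.04
Earthquake insurance — $1,942.44
Windstorm insurance — $1,136.52
Total per year = $15,579.00
Monthly = $15,579.00 ÷ 12 = $1,298.25
Cushion = 2 × $1,298.25 = $2,596.50
Excess over cushion: $3,230.32 − $2,596.50 = $633.82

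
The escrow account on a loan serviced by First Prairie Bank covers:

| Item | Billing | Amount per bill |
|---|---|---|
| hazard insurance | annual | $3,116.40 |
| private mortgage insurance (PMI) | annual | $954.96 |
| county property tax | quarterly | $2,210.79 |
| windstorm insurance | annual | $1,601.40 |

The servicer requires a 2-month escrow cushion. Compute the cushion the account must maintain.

$2,419.32

Hazard insurance = $3,116.40
Private mortgage insurance (PMI) = $954.96
County property tax = $2,210.79 × 4 = $8,843.16
Windstorm insurance = $1,601.40
Yearly total = $3,116.40 + $954.96 + $8,843.16 + $1,601.40 = $14,515.92
Monthly = $14,515.92 / 12 = $1,209.66
Reserve = 2 × $1,209.66 = $2,419.32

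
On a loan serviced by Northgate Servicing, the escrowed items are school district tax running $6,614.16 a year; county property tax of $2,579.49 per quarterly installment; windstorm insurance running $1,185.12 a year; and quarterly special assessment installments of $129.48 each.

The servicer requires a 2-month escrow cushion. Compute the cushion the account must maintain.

$3,105.86

School district tax — $6,614.16 per year
County property tax — $2,579.49 × 4 = $10,317.96 per year
Windstorm insurance — $1,185.12 per year
Special assessment — $129.48 × 4 = $517.92 per year
Annual escrow total = $6,614.16 + $10,317.96 + $1,185.12 + $517.92 = $18,635.16
Per month = $18,635.16 ÷ 12 = $1,552.93
Cushion = 2 × $1,552.93 = $3,105.86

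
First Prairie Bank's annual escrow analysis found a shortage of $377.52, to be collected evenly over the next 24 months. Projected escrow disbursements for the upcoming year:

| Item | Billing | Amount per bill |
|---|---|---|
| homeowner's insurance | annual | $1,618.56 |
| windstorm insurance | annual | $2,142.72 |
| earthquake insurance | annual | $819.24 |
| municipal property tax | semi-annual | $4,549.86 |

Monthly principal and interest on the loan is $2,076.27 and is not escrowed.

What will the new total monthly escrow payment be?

$1,155.75

Homeowner's insurance = $1,618.56 per year
Windstorm insurance = $2,142.72 per year
Earthquake insurance = $819.24 per year
Municipal property tax = $4,549.86 × 2 = $9,099.72 per year
Annual escrow total = $1,618.56 + $2,142.72 + $819.24 + $9,099.72 = $13,680.24
Base monthly escrow = $13,680.24 ÷ 12 = $1,140.02
Shortage per month = $377.52 ÷ 24 = $15.73
Adjusted monthly = $1,140.02 + $15.73 = $1,155.75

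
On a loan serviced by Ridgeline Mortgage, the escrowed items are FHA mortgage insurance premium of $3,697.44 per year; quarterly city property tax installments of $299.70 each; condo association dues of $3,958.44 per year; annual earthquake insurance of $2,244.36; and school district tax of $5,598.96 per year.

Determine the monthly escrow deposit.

FHA mortgage insurance premium = $3,697.44/yr
City property tax = $299.70 × 4 = $1,198.80/yr
Condo association dues = $3,958.44/yr
Earthquake insurance = $2,244.36/yr
School district tax = $5,598.96/yr
Total per year = $16,698.00
Monthly escrow = $16,698.00 / 12 = $1,391.50

$1,391.50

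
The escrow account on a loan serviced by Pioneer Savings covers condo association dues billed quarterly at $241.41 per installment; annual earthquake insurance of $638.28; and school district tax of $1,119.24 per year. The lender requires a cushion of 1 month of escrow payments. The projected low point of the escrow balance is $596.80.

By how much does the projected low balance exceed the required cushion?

$369.87

Condo association dues: $241.41 × 4 = $965.64/yr
Earthquake insurance: $638.28/yr
School district tax: $1,119.24/yr
Total annual escrow = $2,723.16
Base monthly escrow = $2,723.16 / 12 = $226.93
Required cushion = 1 × $226.93 = $226.93
Excess over cushion: $596.80 − $226.93 = $369.87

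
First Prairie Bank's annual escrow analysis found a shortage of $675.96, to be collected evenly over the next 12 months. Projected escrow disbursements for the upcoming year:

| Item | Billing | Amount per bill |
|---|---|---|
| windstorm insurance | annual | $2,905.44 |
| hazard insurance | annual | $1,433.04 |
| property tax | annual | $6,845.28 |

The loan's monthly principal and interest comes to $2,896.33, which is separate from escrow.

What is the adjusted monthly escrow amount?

Windstorm insurance — $2,905.44/yr
Hazard insurance — $1,433.04/yr
Property tax — $6,845.28/yr
Total annual escrow = $2,905.44 + $1,433.04 + $6,845.28 = $11,183.76
Per month = $11,183.76 ÷ 12 = $931.98
Shortage per month = $675.96 / 12 = $56.33
Adjusted monthly = $931.98 + $56.33 = $988.31

$988.31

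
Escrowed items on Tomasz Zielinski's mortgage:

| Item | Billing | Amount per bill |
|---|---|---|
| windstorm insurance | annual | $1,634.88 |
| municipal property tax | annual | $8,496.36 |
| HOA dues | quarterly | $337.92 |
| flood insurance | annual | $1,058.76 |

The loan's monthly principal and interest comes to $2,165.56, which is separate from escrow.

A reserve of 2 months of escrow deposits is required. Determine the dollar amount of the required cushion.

Windstorm insurance: $1,634.88/yr
Municipal property tax: $8,496.36/yr
HOA dues: $337.92 × 4 = $1,351.68/yr
Flood insurance: $1,058.76/yr
Yearly total = $12,541.68
Monthly escrow = $12,541.68 ÷ 12 = $1,045.14
Cushion = 2 × $1,045.14 = $2,090.28

$2,090.28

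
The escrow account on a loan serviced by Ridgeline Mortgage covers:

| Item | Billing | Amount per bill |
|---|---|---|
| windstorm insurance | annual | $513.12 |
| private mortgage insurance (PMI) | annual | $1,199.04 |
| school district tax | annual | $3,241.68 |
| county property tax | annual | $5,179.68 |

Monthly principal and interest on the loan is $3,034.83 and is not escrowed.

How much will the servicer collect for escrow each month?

$844.46

Windstorm insurance — $513.12 per year
Private mortgage insurance (PMI) — $1,199.04 per year
School district tax — $3,241.68 per year
County property tax — $5,179.68 per year
Combined annual = $513.12 + $1,199.04 + $3,241.68 + $5,179.68 = $10,133.52
Base monthly escrow = $10,133.52 ÷ 12 = $844.46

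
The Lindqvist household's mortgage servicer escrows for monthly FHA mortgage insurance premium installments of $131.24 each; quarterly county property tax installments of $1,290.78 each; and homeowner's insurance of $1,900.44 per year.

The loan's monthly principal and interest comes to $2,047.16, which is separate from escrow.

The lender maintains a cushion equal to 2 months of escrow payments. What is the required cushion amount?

FHA mortgage insurance premium — $131.24 × 12 = $1,574.88 annually
County property tax — $1,290.78 × 4 = $5,163.12 annually
Homeowner's insurance — $1,900.44 annually
Total per year = $1,574.88 + $5,163.12 + $1,900.44 = $8,638.44
Base monthly escrow = $8,638.44 ÷ 12 = $719.87
Cushion = 2 × $719.87 = $1,439.74

$1,439.74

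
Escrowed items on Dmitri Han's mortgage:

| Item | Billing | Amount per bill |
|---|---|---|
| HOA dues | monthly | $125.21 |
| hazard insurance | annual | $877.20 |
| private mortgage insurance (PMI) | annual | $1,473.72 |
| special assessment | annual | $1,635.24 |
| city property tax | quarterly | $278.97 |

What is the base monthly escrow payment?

HOA dues — $125.21 × 12 = $1,502.52
Hazard insurance — $877.20
Private mortgage insurance (PMI) — $1,473.72
Special assessment — $1,635.24
City property tax — $278.97 × 4 = $1,115.88
Total per year = $6,604.56
Per month = $6,604.56 ÷ 12 = $550.38

$550.38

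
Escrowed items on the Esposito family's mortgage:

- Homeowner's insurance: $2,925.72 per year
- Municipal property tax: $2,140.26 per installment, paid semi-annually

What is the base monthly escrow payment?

Homeowner's insurance — $2,925.72 annually
Municipal property tax — $2,140.26 × 2 = $4,280.52 annually
Total per year = $2,925.72 + $4,280.52 = $7,206.24
Monthly escrow = $7,206.24 ÷ 12 = $600.52

$600.52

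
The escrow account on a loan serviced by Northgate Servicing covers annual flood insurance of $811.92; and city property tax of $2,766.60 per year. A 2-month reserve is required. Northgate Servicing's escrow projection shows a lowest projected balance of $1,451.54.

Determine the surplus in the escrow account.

$855.12

Flood insurance = $811.92 per year
City property tax = $2,766.60 per year
Annual escrow total = $811.92 + $2,766.60 = $3,578.52
Per month = $3,578.52 / 12 = $298.21
Cushion = 2 × $298.21 = $596.42
Surplus = $1,451.54 − $596.42 = $855.12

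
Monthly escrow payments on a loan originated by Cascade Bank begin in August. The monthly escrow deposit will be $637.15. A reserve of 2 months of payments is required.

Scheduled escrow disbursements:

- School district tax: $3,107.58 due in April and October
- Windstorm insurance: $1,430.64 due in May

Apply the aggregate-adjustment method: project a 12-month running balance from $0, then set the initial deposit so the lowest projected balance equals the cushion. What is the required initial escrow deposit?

$2,548.60

Cushion = 2 × $637.15 = $1,274.30
Trial balance (start $0, +$637.15 each month, − disbursements):
  Aug: +$637.15 → $637.15
  Sep: +$637.15 → $1,274.30
  Oct: +$637.15 − $3,107.58 → -$1,196.13
  Nov: +$637.15 → -$558.98
  Dec: +$637.15 → $78.17
  Jan: +$637.15 → $715.32
  Feb: +$637.15 → $1,352.47
  Mar: +$637.15 → $1,989.62
  Apr: +$637.15 − $3,107.58 → -$480.81
  May: +$637.15 − $1,430.64 → -$1,274.30
  Jun: +$637.15 → -$637.15
  Jul: +$637.15 → $0.00
Lowest trial balance = -$1,274.30 (May)
Initial deposit = cushion − low point = $1,274.30 − (-$1,274.30) = $2,548.60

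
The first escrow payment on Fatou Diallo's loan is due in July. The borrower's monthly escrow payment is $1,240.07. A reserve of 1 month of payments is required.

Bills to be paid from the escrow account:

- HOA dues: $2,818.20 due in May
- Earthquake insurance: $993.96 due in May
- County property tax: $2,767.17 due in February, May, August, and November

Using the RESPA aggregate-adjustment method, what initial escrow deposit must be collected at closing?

$2,480.14

Cushion = 1 × $1,240.07 = $1,240.07
Trial balance (start $0, +$1,240.07 each month, − disbursements):
  Jul: +$1,240.07 → $1,240.07
  Aug: +$1,240.07 − $2,767.17 → -$287.03
  Sep: +$1,240.07 → $953.04
  Oct: +$1,240.07 → $2,193.11
  Nov: +$1,240.07 − $2,767.17 → $666.01
  Dec: +$1,240.07 → $1,906.08
  Jan: +$1,240.07 → $3,146.15
  Feb: +$1,240.07 − $2,767.17 → $1,619.05
  Mar: +$1,240.07 → $2,859.12
  Apr: +$1,240.07 → $4,099.19
  May: +$1,240.07 − $6,579.33 → -$1,240.07
  Jun: +$1,240.07 → $0.00
Lowest trial balance = -$1,240.07 (May)
Initial deposit = cushion − low point = $1,240.07 − (-$1,240.07) = $2,480.14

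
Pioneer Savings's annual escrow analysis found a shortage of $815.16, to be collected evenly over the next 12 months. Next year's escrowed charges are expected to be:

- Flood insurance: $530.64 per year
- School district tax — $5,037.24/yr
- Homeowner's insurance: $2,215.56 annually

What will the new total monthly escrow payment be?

Flood insurance = $530.64 annually
School district tax = $5,037.24 annually
Homeowner's insurance = $2,215.56 annually
Total per year = $530.64 + $5,037.24 + $2,215.56 = $7,783.44
Base monthly escrow = $7,783.44 ÷ 12 = $648.62
Shortage per month = $815.16 ÷ 12 = $67.93
Adjusted monthly = $648.62 + $67.93 = $716.55

$716.55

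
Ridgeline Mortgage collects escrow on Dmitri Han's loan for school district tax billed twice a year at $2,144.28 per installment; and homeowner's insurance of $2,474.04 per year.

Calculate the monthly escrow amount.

$563.55

School district tax: $2,144.28 × 2 = $4,288.56 per year
Homeowner's insurance: $2,474.04 per year
Total per year = $6,762.60
Base monthly escrow = $6,762.60 ÷ 12 = $563.55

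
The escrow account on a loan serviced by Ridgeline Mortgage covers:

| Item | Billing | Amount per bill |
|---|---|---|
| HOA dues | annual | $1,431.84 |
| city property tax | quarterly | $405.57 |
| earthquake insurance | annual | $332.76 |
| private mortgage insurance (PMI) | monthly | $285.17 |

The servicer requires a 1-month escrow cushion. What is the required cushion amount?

HOA dues: $1,431.84
City property tax: $405.57 × 4 = $1,622.28
Earthquake insurance: $332.76
Private mortgage insurance (PMI): $285.17 × 12 = $3,422.04
Yearly total = $6,808.92
Monthly = $6,808.92 ÷ 12 = $567.41
Reserve = 1 × $567.41 = $567.41

$567.41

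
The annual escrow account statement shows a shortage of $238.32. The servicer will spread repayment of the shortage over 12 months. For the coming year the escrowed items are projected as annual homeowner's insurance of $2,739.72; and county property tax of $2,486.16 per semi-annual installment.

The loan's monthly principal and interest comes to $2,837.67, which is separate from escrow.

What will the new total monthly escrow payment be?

Homeowner's insurance: $2,739.72 per year
County property tax: $2,486.16 × 2 = $4,972.32 per year
Total annual escrow = $7,712.04
Monthly escrow = $7,712.04 / 12 = $642.67
Shortage spread = $238.32 ÷ 12 = $19.86/mo
New monthly escrow = $642.67 + $19.86 = $662.53

$662.53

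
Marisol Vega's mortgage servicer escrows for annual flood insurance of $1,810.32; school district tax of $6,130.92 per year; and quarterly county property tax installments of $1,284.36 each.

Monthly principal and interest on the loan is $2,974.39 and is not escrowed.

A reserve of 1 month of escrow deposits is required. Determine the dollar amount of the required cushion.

$1,089.89

Flood insurance: $1,810.32
School district tax: $6,130.92
County property tax: $1,284.36 × 4 = $5,137.44
Total per year = $13,078.68
Monthly = $13,078.68 ÷ 12 = $1,089.89
Cushion = 1 × $1,089.89 = $1,089.89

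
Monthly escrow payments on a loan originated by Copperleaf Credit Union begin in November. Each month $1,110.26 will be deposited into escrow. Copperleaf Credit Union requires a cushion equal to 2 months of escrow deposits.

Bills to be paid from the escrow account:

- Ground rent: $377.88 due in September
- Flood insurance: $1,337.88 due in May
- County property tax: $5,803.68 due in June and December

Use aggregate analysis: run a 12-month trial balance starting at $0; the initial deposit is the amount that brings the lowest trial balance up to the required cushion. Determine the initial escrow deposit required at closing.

Cushion = 2 × $1,110.26 = $2,220.52
Trial balance (start $0, +$1,110.26 each month, − disbursements):
  Nov: +$1,110.26 → $1,110.26
  Dec: +$1,110.26 − $5,803.68 → -$3,583.16
  Jan: +$1,110.26 → -$2,472.90
  Feb: +$1,110.26 → -$1,362.64
  Mar: +$1,110.26 → -$252.38
  Apr: +$1,110.26 → $857.88
  May: +$1,110.26 − $1,337.88 → $630.26
  Jun: +$1,110.26 − $5,803.68 → -$4,063.16
  Jul: +$1,110.26 → -$2,952.90
  Aug: +$1,110.26 → -$1,842.64
  Sep: +$1,110.26 − $377.88 → -$1,110.26
  Oct: +$1,110.26 → $0.00
Lowest trial balance = -$4,063.16 (Jun)
Initial deposit = cushion − low point = $2,220.52 − (-$4,063.16) = $6,283.68

$6,283.68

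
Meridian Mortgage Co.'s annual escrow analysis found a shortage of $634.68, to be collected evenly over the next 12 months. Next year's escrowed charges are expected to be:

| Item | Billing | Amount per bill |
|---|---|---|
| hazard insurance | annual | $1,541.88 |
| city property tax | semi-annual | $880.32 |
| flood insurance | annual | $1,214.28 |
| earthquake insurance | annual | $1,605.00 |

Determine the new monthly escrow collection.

$563.04

Hazard insurance — $1,541.88
City property tax — $880.32 × 2 = $1,760.64
Flood insurance — $1,214.28
Earthquake insurance — $1,605.00
Yearly total = $6,121.80
Per month = $6,121.80 ÷ 12 = $510.15
Monthly shortage recovery: $634.68 / 12 = $52.89
New monthly escrow = $510.15 + $52.89 = $563.04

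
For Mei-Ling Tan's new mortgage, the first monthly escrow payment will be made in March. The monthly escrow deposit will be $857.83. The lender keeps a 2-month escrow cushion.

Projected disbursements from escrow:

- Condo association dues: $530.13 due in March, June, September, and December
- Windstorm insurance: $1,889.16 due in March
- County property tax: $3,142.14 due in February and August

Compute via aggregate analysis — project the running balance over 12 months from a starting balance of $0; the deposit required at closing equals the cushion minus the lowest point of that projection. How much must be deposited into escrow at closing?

Cushion = 2 × $857.83 = $1,715.66
Trial balance (start $0, +$857.83 each month, − disbursements):
  Mar: +$857.83 − $2,419.29 → -$1,561.46
  Apr: +$857.83 → -$703.63
  May: +$857.83 → $154.20
  Jun: +$857.83 − $530.13 → $481.90
  Jul: +$857.83 → $1,339.73
  Aug: +$857.83 − $3,142.14 → -$944.58
  Sep: +$857.83 − $530.13 → -$616.88
  Oct: +$857.83 → $240.95
  Nov: +$857.83 → $1,098.78
  Dec: +$857.83 − $530.13 → $1,426.48
  Jan: +$857.83 → $2,284.31
  Feb: +$857.83 − $3,142.14 → $0.00
Lowest trial balance = -$1,561.46 (Mar)
Initial deposit = cushion − low point = $1,715.66 − (-$1,561.46) = $3,277.12

$3,277.12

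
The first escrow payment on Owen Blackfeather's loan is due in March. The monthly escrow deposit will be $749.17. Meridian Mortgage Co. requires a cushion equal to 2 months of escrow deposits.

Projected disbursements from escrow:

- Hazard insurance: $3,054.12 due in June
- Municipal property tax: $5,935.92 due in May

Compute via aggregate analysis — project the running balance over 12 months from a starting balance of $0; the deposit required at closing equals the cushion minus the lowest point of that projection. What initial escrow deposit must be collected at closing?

Cushion = 2 × $749.17 = $1,498.34
Trial balance (start $0, +$749.17 each month, − disbursements):
  Mar: +$749.17 → $749.17
  Apr: +$749.17 → $1,498.34
  May: +$749.17 − $5,935.92 → -$3,688.41
  Jun: +$749.17 − $3,054.12 → -$5,993.36
  Jul: +$749.17 → -$5,244.19
  Aug: +$749.17 → -$4,495.02
  Sep: +$749.17 → -$3,745.85
  Oct: +$749.17 → -$2,996.68
  Nov: +$749.17 → -$2,247.51
  Dec: +$749.17 → -$1,498.34
  Jan: +$749.17 → -$749.17
  Feb: +$749.17 → $0.00
Lowest trial balance = -$5,993.36 (Jun)
Initial deposit = cushion − low point = $1,498.34 − (-$5,993.36) = $7,491.70

$7,491.70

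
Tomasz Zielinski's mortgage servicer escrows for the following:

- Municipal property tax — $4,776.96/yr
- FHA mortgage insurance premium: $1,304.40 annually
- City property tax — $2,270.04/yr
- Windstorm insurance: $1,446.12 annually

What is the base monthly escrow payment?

Municipal property tax = $4,776.96/yr
FHA mortgage insurance premium = $1,304.40/yr
City property tax = $2,270.04/yr
Windstorm insurance = $1,446.12/yr
Combined annual = $9,797.52
Monthly escrow = $9,797.52 ÷ 12 = $816.46

$816.46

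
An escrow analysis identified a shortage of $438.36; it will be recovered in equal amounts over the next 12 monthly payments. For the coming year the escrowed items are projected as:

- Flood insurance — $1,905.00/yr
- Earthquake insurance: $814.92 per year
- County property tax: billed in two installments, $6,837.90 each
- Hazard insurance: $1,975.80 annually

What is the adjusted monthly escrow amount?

Flood insurance: $1,905.00 annually
Earthquake insurance: $814.92 annually
County property tax: $6,837.90 × 2 = $13,675.80 annually
Hazard insurance: $1,975.80 annually
Yearly total = $1,905.00 + $814.92 + $13,675.80 + $1,975.80 = $18,371.52
Monthly escrow = $18,371.52 ÷ 12 = $1,530.96
Shortage per month = $438.36 ÷ 12 = $36.53
New monthly escrow = $1,530.96 + $36.53 = $1,567.49

$1,567.49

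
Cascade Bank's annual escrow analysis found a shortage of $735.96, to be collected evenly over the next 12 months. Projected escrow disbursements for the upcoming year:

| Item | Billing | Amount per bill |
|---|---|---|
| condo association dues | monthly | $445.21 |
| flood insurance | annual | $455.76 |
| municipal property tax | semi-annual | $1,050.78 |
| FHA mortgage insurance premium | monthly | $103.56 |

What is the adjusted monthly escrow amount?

Condo association dues = $445.21 × 12 = $5,342.52
Flood insurance = $455.76
Municipal property tax = $1,050.78 × 2 = $2,101.56
FHA mortgage insurance premium = $103.56 × 12 = $1,242.72
Combined annual = $5,342.52 + $455.76 + $2,101.56 + $1,242.72 = $9,142.56
Base monthly escrow = $9,142.56 / 12 = $761.88
Monthly shortage recovery: $735.96 / 12 = $61.33
New monthly escrow = $761.88 + $61.33 = $823.21

$823.21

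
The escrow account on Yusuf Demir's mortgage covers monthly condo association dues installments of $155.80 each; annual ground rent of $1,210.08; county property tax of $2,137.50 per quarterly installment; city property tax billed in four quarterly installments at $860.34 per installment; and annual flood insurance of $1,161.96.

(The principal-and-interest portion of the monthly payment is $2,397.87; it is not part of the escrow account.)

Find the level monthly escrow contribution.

Condo association dues — $155.80 × 12 = $1,869.60 annually
Ground rent — $1,210.08 annually
County property tax — $2,137.50 × 4 = $8,550.00 annually
City property tax — $860.34 × 4 = $3,441.36 annually
Flood insurance — $1,161.96 annually
Combined annual = $1,869.60 + $1,210.08 + $8,550.00 + $3,441.36 + $1,161.96 = $16,233.00
Monthly escrow = $16,233.00 ÷ 12 = $1,352.75

$1,352.75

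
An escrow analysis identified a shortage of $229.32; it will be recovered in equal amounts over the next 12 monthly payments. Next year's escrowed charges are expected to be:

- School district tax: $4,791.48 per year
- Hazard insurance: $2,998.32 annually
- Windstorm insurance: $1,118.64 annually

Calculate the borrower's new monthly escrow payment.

$761.48

School district tax — $4,791.48
Hazard insurance — $2,998.32
Windstorm insurance — $1,118.64
Annual escrow total = $4,791.48 + $2,998.32 + $1,118.64 = $8,908.44
Per month = $8,908.44 / 12 = $742.37
Monthly shortage recovery: $229.32 / 12 = $19.11
New monthly escrow = $742.37 + $19.11 = $761.48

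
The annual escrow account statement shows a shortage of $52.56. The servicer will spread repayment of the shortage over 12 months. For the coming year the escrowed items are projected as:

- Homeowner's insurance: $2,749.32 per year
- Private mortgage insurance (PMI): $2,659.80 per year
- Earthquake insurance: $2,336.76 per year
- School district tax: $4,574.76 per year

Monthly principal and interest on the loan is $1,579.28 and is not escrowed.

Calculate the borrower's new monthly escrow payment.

$1,031.10

Homeowner's insurance — $2,749.32 per year
Private mortgage insurance (PMI) — $2,659.80 per year
Earthquake insurance — $2,336.76 per year
School district tax — $4,574.76 per year
Annual escrow total = $2,749.32 + $2,659.80 + $2,336.76 + $4,574.76 = $12,320.64
Per month = $12,320.64 / 12 = $1,026.72
Monthly shortage recovery: $52.56 ÷ 12 = $4.38
New monthly escrow = $1,026.72 + $4.38 = $1,031.10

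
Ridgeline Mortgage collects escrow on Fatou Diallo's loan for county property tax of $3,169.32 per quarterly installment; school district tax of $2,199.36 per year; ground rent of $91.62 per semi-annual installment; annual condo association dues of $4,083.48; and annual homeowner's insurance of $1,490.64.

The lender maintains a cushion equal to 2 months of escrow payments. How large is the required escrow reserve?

$3,439.00

County property tax — $3,169.32 × 4 = $12,677.28
School district tax — $2,199.36
Ground rent — $91.62 × 2 = $183.24
Condo association dues — $4,083.48
Homeowner's insurance — $1,490.64
Yearly total = $12,677.28 + $2,199.36 + $183.24 + $4,083.48 + $1,490.64 = $20,634.00
Per month = $20,634.00 / 12 = $1,719.50
Reserve = 2 × $1,719.50 = $3,439.00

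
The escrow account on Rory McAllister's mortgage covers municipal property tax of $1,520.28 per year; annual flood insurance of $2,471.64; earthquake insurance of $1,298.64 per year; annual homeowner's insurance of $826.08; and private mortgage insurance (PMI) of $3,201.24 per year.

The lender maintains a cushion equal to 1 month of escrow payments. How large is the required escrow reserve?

Municipal property tax: $1,520.28 annually
Flood insurance: $2,471.64 annually
Earthquake insurance: $1,298.64 annually
Homeowner's insurance: $826.08 annually
Private mortgage insurance (PMI): $3,201.24 annually
Yearly total = $1,520.28 + $2,471.64 + $1,298.64 + $826.08 + $3,201.24 = $9,317.88
Base monthly escrow = $9,317.88 ÷ 12 = $776.49
Required cushion = 1 × $776.49 = $776.49

$776.49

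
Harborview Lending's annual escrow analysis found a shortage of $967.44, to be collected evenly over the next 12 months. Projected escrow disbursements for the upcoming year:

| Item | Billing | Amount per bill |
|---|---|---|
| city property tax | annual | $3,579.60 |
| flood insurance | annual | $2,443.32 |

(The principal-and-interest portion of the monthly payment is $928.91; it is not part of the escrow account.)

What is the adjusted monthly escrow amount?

$582.53

City property tax — $3,579.60
Flood insurance — $2,443.32
Annual escrow total = $6,022.92
Per month = $6,022.92 / 12 = $501.91
Shortage per month = $967.44 ÷ 12 = $80.62
New monthly escrow = $501.91 + $80.62 = $582.53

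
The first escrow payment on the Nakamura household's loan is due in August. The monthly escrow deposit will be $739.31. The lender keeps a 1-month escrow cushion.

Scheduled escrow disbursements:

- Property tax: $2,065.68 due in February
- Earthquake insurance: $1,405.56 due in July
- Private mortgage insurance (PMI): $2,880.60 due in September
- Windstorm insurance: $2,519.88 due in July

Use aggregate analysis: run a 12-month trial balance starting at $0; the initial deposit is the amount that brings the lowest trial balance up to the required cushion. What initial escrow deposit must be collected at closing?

Cushion = 1 × $739.31 = $739.31
Trial balance (start $0, +$739.31 each month, − disbursements):
  Aug: +$739.31 → $739.31
  Sep: +$739.31 − $2,880.60 → -$1,401.98
  Oct: +$739.31 → -$662.67
  Nov: +$739.31 → $76.64
  Dec: +$739.31 → $815.95
  Jan: +$739.31 → $1,555.26
  Feb: +$739.31 − $2,065.68 → $228.89
  Mar: +$739.31 → $968.20
  Apr: +$739.31 → $1,707.51
  May: +$739.31 → $2,446.82
  Jun: +$739.31 → $3,186.13
  Jul: +$739.31 − $3,925.44 → $0.00
Lowest trial balance = -$1,401.98 (Sep)
Initial deposit = cushion − low point = $739.31 − (-$1,401.98) = $2,141.29

$2,141.29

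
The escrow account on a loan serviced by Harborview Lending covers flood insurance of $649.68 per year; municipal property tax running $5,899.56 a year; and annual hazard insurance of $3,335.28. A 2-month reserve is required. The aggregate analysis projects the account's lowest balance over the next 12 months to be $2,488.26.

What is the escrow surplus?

$840.84

Flood insurance: $649.68/yr
Municipal property tax: $5,899.56/yr
Hazard insurance: $3,335.28/yr
Total annual escrow = $9,884.52
Monthly = $9,884.52 ÷ 12 = $823.71
Cushion = 2 × $823.71 = $1,647.42
Excess over cushion: $2,488.26 − $1,647.42 = $840.84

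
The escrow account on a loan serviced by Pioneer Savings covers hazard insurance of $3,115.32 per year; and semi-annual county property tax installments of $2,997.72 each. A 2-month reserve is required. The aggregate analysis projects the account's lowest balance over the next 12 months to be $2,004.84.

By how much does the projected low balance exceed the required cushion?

Hazard insurance: $3,115.32 annually
County property tax: $2,997.72 × 2 = $5,995.44 annually
Annual escrow total = $3,115.32 + $5,995.44 = $9,110.76
Monthly escrow = $9,110.76 / 12 = $759.23
Cushion = 2 × $759.23 = $1,518.46
Excess over cushion: $2,004.84 − $1,518.46 = $486.38

$486.38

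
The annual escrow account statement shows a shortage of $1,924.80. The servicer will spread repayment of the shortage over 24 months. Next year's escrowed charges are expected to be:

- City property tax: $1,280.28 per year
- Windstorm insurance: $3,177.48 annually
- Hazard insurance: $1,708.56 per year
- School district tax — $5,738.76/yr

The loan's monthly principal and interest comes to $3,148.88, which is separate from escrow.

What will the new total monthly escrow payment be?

City property tax = $1,280.28 annually
Windstorm insurance = $3,177.48 annually
Hazard insurance = $1,708.56 annually
School district tax = $5,738.76 annually
Total per year = $1,280.28 + $3,177.48 + $1,708.56 + $5,738.76 = $11,905.08
Per month = $11,905.08 ÷ 12 = $992.09
Monthly shortage recovery: $1,924.80 / 24 = $80.20
New monthly escrow = $992.09 + $80.20 = $1,072.29

$1,072.29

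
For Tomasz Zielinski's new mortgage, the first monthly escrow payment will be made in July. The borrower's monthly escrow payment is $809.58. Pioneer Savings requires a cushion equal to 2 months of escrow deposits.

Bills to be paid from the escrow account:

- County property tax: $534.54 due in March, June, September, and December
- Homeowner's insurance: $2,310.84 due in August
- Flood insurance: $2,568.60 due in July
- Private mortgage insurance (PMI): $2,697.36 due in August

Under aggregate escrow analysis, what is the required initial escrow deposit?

$7,576.80

Cushion = 2 × $809.58 = $1,619.16
Trial balance (start $0, +$809.58 each month, − disbursements):
  Jul: +$809.58 − $2,568.60 → -$1,759.02
  Aug: +$809.58 − $5,008.20 → -$5,957.64
  Sep: +$809.58 − $534.54 → -$5,682.60
  Oct: +$809.58 → -$4,873.02
  Nov: +$809.58 → -$4,063.44
  Dec: +$809.58 − $534.54 → -$3,788.40
  Jan: +$809.58 → -$2,978.82
  Feb: +$809.58 → -$2,169.24
  Mar: +$809.58 − $534.54 → -$1,894.20
  Apr: +$809.58 → -$1,084.62
  May: +$809.58 → -$275.04
  Jun: +$809.58 − $534.54 → $0.00
Lowest trial balance = -$5,957.64 (Aug)
Initial deposit = cushion − low point = $1,619.16 − (-$5,957.64) = $7,576.80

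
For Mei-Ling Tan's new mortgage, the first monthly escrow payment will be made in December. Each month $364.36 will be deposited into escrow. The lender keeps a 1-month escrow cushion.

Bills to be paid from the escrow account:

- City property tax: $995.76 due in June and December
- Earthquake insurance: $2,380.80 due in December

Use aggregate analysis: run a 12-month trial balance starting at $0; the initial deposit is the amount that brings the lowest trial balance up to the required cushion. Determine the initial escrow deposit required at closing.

$3,376.56

Cushion = 1 × $364.36 = $364.36
Trial balance (start $0, +$364.36 each month, − disbursements):
  Dec: +$364.36 − $3,376.56 → -$3,012.20
  Jan: +$364.36 → -$2,647.84
  Feb: +$364.36 → -$2,283.48
  Mar: +$364.36 → -$1,919.12
  Apr: +$364.36 → -$1,554.76
  May: +$364.36 → -$1,190.40
  Jun: +$364.36 − $995.76 → -$1,821.80
  Jul: +$364.36 → -$1,457.44
  Aug: +$364.36 → -$1,093.08
  Sep: +$364.36 → -$728.72
  Oct: +$364.36 → -$364.36
  Nov: +$364.36 → $0.00
Lowest trial balance = -$3,012.20 (Dec)
Initial deposit = cushion − low point = $364.36 − (-$3,012.20) = $3,376.56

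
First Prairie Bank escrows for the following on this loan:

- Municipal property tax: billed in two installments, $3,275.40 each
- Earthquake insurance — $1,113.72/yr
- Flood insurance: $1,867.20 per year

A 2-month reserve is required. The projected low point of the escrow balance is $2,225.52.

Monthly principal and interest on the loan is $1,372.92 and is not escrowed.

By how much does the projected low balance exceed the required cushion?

$636.90

Municipal property tax = $3,275.40 × 2 = $6,550.80 per year
Earthquake insurance = $1,113.72 per year
Flood insurance = $1,867.20 per year
Annual escrow total = $9,531.72
Per month = $9,531.72 / 12 = $794.31
Required reserve = 2 × $794.31 = $1,588.62
Surplus = $2,225.52 − $1,588.62 = $636.90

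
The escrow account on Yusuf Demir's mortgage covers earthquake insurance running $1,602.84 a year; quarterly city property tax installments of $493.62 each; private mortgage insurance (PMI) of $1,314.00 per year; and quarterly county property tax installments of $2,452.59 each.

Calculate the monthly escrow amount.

$1,225.14

Earthquake insurance = $1,602.84
City property tax = $493.62 × 4 = $1,974.48
Private mortgage insurance (PMI) = $1,314.00
County property tax = $2,452.59 × 4 = $9,810.36
Total annual escrow = $14,701.68
Base monthly escrow = $14,701.68 / 12 = $1,225.14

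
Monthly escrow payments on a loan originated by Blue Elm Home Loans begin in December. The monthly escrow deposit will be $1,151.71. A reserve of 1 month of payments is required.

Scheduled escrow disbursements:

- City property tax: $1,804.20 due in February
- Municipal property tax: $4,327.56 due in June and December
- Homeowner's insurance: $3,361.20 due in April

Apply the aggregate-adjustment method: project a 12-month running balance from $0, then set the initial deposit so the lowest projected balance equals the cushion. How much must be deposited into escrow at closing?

$6,910.26

Cushion = 1 × $1,151.71 = $1,151.71
Trial balance (start $0, +$1,151.71 each month, − disbursements):
  Dec: +$1,151.71 − $4,327.56 → -$3,175.85
  Jan: +$1,151.71 → -$2,024.14
  Feb: +$1,151.71 − $1,804.20 → -$2,676.63
  Mar: +$1,151.71 → -$1,524.92
  Apr: +$1,151.71 − $3,361.20 → -$3,734.41
  May: +$1,151.71 → -$2,582.70
  Jun: +$1,151.71 − $4,327.56 → -$5,758.55
  Jul: +$1,151.71 → -$4,606.84
  Aug: +$1,151.71 → -$3,455.13
  Sep: +$1,151.71 → -$2,303.42
  Oct: +$1,151.71 → -$1,151.71
  Nov: +$1,151.71 → $0.00
Lowest trial balance = -$5,758.55 (Jun)
Initial deposit = cushion − low point = $1,151.71 − (-$5,758.55) = $6,910.26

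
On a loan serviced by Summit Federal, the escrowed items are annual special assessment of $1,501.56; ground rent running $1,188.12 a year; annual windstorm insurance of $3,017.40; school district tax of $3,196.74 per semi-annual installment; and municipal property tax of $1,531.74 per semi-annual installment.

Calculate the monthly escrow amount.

Special assessment: $1,501.56 per year
Ground rent: $1,188.12 per year
Windstorm insurance: $3,017.40 per year
School district tax: $3,196.74 × 2 = $6,393.48 per year
Municipal property tax: $1,531.74 × 2 = $3,063.48 per year
Combined annual = $1,501.56 + $1,188.12 + $3,017.40 + $6,393.48 + $3,063.48 = $15,164.04
Monthly escrow = $15,164.04 ÷ 12 = $1,263.67

$1,263.67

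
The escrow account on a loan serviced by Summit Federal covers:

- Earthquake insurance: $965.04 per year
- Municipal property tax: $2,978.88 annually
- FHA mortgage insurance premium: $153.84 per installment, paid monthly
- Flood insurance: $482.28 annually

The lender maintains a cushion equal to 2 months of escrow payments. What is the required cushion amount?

$1,045.38

Earthquake insurance = $965.04 annually
Municipal property tax = $2,978.88 annually
FHA mortgage insurance premium = $153.84 × 12 = $1,846.08 annually
Flood insurance = $482.28 annually
Combined annual = $965.04 + $2,978.88 + $1,846.08 + $482.28 = $6,272.28
Base monthly escrow = $6,272.28 / 12 = $522.69
Cushion = 2 × $522.69 = $1,045.38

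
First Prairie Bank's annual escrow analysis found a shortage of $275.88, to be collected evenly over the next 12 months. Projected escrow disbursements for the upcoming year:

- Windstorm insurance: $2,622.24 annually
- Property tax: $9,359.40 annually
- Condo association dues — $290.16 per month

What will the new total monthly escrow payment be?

$1,311.62

Windstorm insurance: $2,622.24 annually
Property tax: $9,359.40 annually
Condo association dues: $290.16 × 12 = $3,481.92 annually
Yearly total = $15,463.56
Per month = $15,463.56 / 12 = $1,288.63
Monthly shortage recovery: $275.88 ÷ 12 = $22.99
New monthly escrow = $1,288.63 + $22.99 = $1,311.62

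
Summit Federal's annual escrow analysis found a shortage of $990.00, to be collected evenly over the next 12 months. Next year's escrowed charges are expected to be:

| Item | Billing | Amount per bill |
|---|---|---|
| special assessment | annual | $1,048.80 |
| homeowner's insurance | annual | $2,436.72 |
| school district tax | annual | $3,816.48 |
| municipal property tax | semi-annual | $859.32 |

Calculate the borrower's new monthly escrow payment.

$834.22

Special assessment = $1,048.80
Homeowner's insurance = $2,436.72
School district tax = $3,816.48
Municipal property tax = $859.32 × 2 = $1,718.64
Yearly total = $1,048.80 + $2,436.72 + $3,816.48 + $1,718.64 = $9,020.64
Base monthly escrow = $9,020.64 / 12 = $751.72
Shortage per month = $990.00 / 12 = $82.50
New monthly escrow = $751.72 + $82.50 = $834.22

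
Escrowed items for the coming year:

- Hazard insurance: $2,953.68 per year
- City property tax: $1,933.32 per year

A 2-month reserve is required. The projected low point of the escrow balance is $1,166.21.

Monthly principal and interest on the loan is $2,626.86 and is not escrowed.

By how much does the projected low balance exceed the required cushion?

$351.71

Hazard insurance: $2,953.68 per year
City property tax: $1,933.32 per year
Total annual escrow = $4,887.00
Monthly escrow = $4,887.00 / 12 = $407.25
Required reserve = 2 × $407.25 = $814.50
Surplus = $1,166.21 − $814.50 = $351.71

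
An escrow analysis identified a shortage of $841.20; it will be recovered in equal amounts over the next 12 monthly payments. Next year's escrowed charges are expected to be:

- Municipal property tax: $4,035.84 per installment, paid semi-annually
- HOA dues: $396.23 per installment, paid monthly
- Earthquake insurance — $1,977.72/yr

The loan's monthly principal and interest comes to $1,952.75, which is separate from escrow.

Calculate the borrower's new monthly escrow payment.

$1,303.78

Municipal property tax: $4,035.84 × 2 = $8,071.68
HOA dues: $396.23 × 12 = $4,754.76
Earthquake insurance: $1,977.72
Yearly total = $14,804.16
Monthly = $14,804.16 ÷ 12 = $1,233.68
Shortage per month = $841.20 ÷ 12 = $70.10
New monthly escrow = $1,233.68 + $70.10 = $1,303.78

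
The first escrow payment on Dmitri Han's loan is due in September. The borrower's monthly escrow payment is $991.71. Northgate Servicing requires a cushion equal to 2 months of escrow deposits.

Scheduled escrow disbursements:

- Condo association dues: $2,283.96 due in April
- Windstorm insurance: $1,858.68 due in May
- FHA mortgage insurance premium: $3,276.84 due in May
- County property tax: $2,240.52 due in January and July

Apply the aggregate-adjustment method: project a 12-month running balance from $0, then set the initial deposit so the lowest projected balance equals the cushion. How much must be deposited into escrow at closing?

$2,975.13

Cushion = 2 × $991.71 = $1,983.42
Trial balance (start $0, +$991.71 each month, − disbursements):
  Sep: +$991.71 → $991.71
  Oct: +$991.71 → $1,983.42
  Nov: +$991.71 → $2,975.13
  Dec: +$991.71 → $3,966.84
  Jan: +$991.71 − $2,240.52 → $2,718.03
  Feb: +$991.71 → $3,709.74
  Mar: +$991.71 → $4,701.45
  Apr: +$991.71 − $2,283.96 → $3,409.20
  May: +$991.71 − $5,135.52 → -$734.61
  Jun: +$991.71 → $257.10
  Jul: +$991.71 − $2,240.52 → -$991.71
  Aug: +$991.71 → $0.00
Lowest trial balance = -$991.71 (Jul)
Initial deposit = cushion − low point = $1,983.42 − (-$991.71) = $2,975.13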